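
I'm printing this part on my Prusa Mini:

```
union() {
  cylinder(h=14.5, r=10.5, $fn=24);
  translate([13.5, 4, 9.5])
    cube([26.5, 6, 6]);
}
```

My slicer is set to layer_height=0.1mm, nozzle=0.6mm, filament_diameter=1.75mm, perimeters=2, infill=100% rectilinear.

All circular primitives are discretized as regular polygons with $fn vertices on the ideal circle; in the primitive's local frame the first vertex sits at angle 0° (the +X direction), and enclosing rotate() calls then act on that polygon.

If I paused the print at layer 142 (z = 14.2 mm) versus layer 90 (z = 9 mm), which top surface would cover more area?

Layer 142 (z = 14.2): the cylinder: section is a regular 24-gon, circumradius r=10.5 (area = (24/2)·10.500²·sin(360°/24) = 342.42 mm²); the cube at (13.5, 4) (footprint 26.5×6) is included at this height (area 159.00 mm²); Taking the union: the 2 present regions are separate (no shared area or edge), so areas and boundary lengths simply add and each stays a separate island — area = 501.42 mm². So its area = 501.42 mm². Layer 90 (z = 9): the cylinder: section is a regular 24-gon, circumradius r=10.5 (area = (24/2)·10.500²·sin(360°/24) = 342.42 mm²); the cube at (13.5, 4) is absent (z outside [9.5, 15.5]); Merging all regions: only the r=10.5 cylinder is present, so the union is just that shape — area = 342.42 mm². So its area = 342.42 mm². Layer 142 is larger (501.42 vs 342.42 mm²).

layer 142 (z = 14.2 mm)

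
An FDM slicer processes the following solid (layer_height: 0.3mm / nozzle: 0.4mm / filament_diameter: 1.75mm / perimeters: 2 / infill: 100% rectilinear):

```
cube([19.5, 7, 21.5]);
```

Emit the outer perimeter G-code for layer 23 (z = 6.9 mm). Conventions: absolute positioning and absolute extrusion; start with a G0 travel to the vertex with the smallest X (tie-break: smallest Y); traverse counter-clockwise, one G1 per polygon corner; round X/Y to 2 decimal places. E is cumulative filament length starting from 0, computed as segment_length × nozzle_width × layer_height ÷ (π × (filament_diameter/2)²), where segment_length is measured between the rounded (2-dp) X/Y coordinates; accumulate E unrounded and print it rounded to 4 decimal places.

At z = 6.9 mm: the cube (footprint 19.5×7) is included at this height. The outline is a single polygon with 4 vertices. Extrusion per mm of travel: 0.4 × 0.3 / (π × 0.875²) = 0.049890. Accumulating E over each segment gives final E = 2.6442.

G0 X0.00 Y0.00 Z6.90
G1 X19.50 Y0.00 E0.9729
G1 X19.50 Y7.00 E1.3221
G1 X0.00 Y7.00 E2.2949
G1 X0.00 Y0.00 E2.6442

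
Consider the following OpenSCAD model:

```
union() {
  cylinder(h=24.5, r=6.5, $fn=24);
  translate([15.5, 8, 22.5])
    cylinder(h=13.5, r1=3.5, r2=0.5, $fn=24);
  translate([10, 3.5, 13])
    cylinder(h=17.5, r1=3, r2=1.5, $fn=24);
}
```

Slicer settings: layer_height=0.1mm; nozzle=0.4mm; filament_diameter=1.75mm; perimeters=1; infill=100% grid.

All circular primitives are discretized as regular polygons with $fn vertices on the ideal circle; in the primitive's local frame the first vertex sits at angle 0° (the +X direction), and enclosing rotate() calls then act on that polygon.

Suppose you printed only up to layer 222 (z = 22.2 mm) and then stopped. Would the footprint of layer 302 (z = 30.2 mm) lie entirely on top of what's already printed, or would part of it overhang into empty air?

part overhangs

Compare the two slices. At z = 22.2: the r=6.5 cylinder gives a regular 24-gon of circumradius 6.5 (constant along its height) (area = (24/2)·6.500²·sin(360°/24) = 131.22 mm²); the cone at (15.5, 8) is absent (z outside [22.5, 36]); the cone at (10, 3.5) contributes a regular 24-gon of circumradius 2.211 (interpolated between r1=3 and r2=1.5 at t=0.526) (area = (24/2)·2.211²·sin(360°/24) = 15.19 mm²); Combining (union): the 2 present regions are separate (no shared area or edge), so areas and boundary lengths simply add and each stays a separate island — area = 146.41 mm². At z = 30.2: the cylinder is absent (z outside [0, 24.5]); the cone at (15.5, 8) contributes a regular 24-gon of circumradius 1.789 (interpolated between r1=3.5 and r2=0.5 at t=0.570) (area = (24/2)·1.789²·sin(360°/24) = 9.94 mm²); the cone at (10, 3.5) (r1=3→r2=1.5) has section circumradius 1.526 here — a regular 24-gon (area = (24/2)·1.526²·sin(360°/24) = 7.23 mm²); Merging all regions: the 2 present regions are separate (no shared area or edge), so areas and boundary lengths simply add and each stays a separate island — area = 17.17 mm². Checking containment: at z = 30.2 the cross-section extends beyond the z = 22.2 cross-section by about 9.94 mm².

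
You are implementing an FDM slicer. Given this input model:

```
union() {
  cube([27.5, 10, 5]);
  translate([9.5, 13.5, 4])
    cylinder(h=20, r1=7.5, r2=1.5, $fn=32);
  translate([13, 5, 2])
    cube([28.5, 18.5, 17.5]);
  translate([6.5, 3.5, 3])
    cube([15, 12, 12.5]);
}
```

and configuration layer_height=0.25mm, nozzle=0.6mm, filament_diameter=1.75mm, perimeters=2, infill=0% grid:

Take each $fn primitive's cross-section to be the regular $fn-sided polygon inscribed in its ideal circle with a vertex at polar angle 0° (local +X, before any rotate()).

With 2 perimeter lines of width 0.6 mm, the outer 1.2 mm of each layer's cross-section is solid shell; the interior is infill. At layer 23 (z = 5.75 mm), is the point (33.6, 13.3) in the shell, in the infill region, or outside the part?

At z = 5.75 mm: the cube is absent (z outside [0, 5]); the cone at (9.5, 13.5): at t=0.087 of its height the radius interpolates to r₁+(r₂−r₁)t = 6.975, giving a regular 32-gon of that circumradius; the 28.5×18.5 cube at (13, 5) contributes its full rectangle; the 15×12 cube at (6.5, 3.5) contributes its full rectangle; Merging all regions: the regions partially overlap (shared area 175.11 mm²), so overlapping operands fuse into one piece — 1 connected region. Overall, the cross-section is a single solid region. The nearest boundary edge runs (41.50, 23.50)→(41.50, 5.00); distance from the point to it = 7.90 mm. The point is inside the cross-section and 7.90 mm from the nearest boundary — more than the 1.2 mm shell width (2 × 0.6), so it's in the infill interior.

infill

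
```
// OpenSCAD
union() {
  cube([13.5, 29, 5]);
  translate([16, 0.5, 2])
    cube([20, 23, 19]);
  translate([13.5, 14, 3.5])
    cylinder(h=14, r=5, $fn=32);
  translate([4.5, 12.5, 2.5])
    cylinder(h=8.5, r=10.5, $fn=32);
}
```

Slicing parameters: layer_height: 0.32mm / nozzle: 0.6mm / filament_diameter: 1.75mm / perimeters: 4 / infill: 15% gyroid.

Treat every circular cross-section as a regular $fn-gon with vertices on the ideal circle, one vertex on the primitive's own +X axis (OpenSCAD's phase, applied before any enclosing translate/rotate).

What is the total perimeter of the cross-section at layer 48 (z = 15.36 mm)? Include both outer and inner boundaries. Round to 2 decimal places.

98.32 mm

At z = 15.36 mm: the cube is absent (z outside [0, 5]); the 20×23 cube at (16, 0.5) contributes its full rectangle (perimeter 86.00 mm); the r=5 cylinder at (13.5, 14) gives a regular 32-gon of circumradius 5 (constant along its height) (perimeter = 2·32·5.000·sin(180°/32) = 31.37 mm); the cylinder at (4.5, 12.5) is absent (z outside [2.5, 11]); Taking the union: the regions partially overlap (shared area 15.19 mm²), so the edge portions inside another operand are dropped and the merged outline is re-measured after clipping — boundary = 98.32 mm. Overall, the cross-section is a single solid region. Total boundary length (outer) = 98.32 mm.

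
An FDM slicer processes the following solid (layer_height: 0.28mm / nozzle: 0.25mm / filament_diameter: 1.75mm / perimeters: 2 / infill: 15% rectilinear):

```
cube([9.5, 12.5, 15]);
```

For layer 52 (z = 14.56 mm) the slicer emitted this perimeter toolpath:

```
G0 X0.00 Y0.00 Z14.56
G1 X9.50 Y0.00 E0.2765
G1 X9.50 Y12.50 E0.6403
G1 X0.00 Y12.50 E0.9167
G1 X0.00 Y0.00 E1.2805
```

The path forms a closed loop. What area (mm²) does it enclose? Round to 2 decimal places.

Apply the shoelace formula to the sequence of (X, Y) vertices; enclosed area = 118.75 mm².

118.75 mm²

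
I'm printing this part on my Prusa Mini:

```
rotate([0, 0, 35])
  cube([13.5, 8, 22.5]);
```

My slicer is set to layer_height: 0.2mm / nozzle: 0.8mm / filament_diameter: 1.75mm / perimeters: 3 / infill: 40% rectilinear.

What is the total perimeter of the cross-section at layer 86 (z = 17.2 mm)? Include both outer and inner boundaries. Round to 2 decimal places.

At z = 17.2 mm: the cube is present — its section is the full 13.5×8 rectangle (perimeter 43.00 mm); (rotated 35° about Z; rotation is an isometry so areas/perimeters/island counts are preserved). Overall, the cross-section is a single solid region. Total boundary length (outer) = 43.00 mm.

43.00 mm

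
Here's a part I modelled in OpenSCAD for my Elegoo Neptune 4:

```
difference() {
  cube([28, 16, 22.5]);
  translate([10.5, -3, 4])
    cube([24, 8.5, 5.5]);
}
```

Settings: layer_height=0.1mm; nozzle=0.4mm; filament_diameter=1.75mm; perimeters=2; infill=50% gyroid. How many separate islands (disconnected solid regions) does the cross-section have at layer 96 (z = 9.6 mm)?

At z = 9.6 mm: the 28×16 cube contributes its full rectangle; the cube at (10.5, -3) is absent (z outside [4, 9.5]); Taking the first minus the rest: none of the subtracted shapes is present at this height, so the 28×16 cube is unchanged — 1 connected region. Overall, the cross-section is a single solid region. Island count = 1.

1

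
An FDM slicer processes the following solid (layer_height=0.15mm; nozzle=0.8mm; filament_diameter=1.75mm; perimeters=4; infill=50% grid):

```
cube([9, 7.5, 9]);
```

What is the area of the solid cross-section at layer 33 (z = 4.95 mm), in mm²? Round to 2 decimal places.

At z = 4.95 mm: the cube is present — its section is the full 9×7.5 rectangle (area 67.50 mm²). Overall, the cross-section is a single solid region. Net area = 67.50 mm².

67.50 mm²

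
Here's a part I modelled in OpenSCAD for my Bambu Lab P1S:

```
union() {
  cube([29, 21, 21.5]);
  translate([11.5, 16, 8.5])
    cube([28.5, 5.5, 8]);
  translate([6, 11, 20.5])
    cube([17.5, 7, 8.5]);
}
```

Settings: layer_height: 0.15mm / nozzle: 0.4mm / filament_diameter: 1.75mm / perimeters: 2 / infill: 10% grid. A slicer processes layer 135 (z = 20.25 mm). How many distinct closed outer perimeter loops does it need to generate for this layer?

1

At z = 20.25 mm: the cube (footprint 29×21) is included at this height; the cube at (11.5, 16) is absent (z outside [8.5, 16.5]); the cube at (6, 11) is absent (z outside [20.5, 29]); Taking the union: only the 29×21 cube is present, so the union is just that shape — 1 connected region. The result has 1 disconnected region.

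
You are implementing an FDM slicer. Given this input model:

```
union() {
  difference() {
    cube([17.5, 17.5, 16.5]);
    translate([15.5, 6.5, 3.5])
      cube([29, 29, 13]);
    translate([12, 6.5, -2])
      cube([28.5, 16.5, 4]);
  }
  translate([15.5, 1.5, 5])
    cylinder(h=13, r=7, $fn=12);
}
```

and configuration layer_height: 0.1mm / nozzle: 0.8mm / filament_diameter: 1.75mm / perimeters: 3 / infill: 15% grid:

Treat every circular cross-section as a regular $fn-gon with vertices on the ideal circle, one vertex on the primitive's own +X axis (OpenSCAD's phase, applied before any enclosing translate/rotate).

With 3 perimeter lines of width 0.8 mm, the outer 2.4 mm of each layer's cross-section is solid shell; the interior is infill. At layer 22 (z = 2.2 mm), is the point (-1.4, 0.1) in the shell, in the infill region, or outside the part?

outside

At z = 2.2 mm: the cube is present — its section is the full 17.5×17.5 rectangle; the cube at (15.5, 6.5) is not intersected at this z (z outside [3.5, 16.5]); the cube at (12, 6.5) does not reach this height (z outside [-2, 2]); Subtracting the remaining from the first: none of the subtracted shapes is present at this height, so the 17.5×17.5 cube is unchanged — 1 connected region; the cylinder at (15.5, 1.5) is absent (z outside [5, 18]); Taking the union: only that combined region is present, so the union is just that shape — 1 connected region. Overall, the cross-section is a single solid region. The nearest boundary edge runs (0.00, 17.50)→(0.00, 0.00); distance from the point to it = 1.40 mm. The point is not inside any of the regions above, so it lies outside the cross-section (1.40 mm from the nearest boundary).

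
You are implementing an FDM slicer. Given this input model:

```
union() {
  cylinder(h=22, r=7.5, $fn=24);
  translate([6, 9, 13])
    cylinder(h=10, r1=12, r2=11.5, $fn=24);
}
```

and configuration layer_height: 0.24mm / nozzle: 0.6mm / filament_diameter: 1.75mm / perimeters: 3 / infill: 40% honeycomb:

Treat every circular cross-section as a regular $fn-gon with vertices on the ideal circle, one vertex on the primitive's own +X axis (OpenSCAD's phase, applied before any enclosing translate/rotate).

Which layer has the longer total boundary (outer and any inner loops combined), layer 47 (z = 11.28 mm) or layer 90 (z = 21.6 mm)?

Layer 47 (z = 11.28): the cylinder: section is a regular 24-gon, circumradius r=7.5 (perimeter = 2·24·7.500·sin(180°/24) = 46.99 mm); the cone at (6, 9) does not reach this height (z outside [13, 23]); Combining (union): only the r=7.5 cylinder is present, so the union is just that shape — boundary = 46.99 mm. So its perimeter = 46.99 mm. Layer 90 (z = 21.6): the r=7.5 cylinder gives a regular 24-gon of circumradius 7.5 (constant along its height) (perimeter = 2·24·7.500·sin(180°/24) = 46.99 mm); the cone at (6, 9) contributes a regular 24-gon of circumradius 11.570 (interpolated between r1=12 and r2=11.5 at t=0.860) (perimeter = 2·24·11.570·sin(180°/24) = 72.49 mm); Combining (union): the regions partially overlap (shared area 85.02 mm²), so the edge portions inside another operand are dropped and the merged outline is re-measured after clipping — boundary = 84.11 mm. So its perimeter = 84.11 mm. Layer 90 is larger (84.11 vs 46.99 mm).

layer 90 (z = 21.6 mm)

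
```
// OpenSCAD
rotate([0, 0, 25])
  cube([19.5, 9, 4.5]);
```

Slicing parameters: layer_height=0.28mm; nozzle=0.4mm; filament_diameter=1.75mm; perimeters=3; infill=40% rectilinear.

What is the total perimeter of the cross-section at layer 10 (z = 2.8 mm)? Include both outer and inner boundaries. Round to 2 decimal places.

57.00 mm

At z = 2.8 mm: the 19.5×9 cube contributes its full rectangle (perimeter 57.00 mm); (whole slice rotated 25° about Z — lengths, areas and connectivity unchanged). Overall, the cross-section is a single solid region. Total boundary length (outer) = 57.00 mm.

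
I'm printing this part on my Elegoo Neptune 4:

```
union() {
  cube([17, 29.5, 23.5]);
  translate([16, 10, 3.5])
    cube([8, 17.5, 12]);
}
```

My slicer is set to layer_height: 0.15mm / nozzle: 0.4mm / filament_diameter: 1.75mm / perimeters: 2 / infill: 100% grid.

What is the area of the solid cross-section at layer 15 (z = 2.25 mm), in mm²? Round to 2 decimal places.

At z = 2.25 mm: the cube is present — its section is the full 17×29.5 rectangle (area 501.50 mm²); the cube at (16, 10) is not intersected at this z (z outside [3.5, 15.5]); Merging all regions: only the 17×29.5 cube is present, so the union is just that shape — area = 501.50 mm². Overall, the cross-section is a single solid region. Net area = 501.50 mm².

501.50 mm²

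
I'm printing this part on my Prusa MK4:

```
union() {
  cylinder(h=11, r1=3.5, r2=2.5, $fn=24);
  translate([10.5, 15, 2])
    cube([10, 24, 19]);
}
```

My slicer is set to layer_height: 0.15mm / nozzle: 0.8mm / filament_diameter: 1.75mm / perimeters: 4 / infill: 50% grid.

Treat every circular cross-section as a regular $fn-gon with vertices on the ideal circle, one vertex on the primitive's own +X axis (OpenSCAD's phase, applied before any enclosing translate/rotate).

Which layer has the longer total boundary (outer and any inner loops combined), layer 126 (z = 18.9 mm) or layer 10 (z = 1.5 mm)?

layer 126 (z = 18.9 mm)

Layer 126 (z = 18.9): the cone is not intersected at this z (z outside [0, 11]); the 10×24 cube at (10.5, 15) contributes its full rectangle (perimeter 68.00 mm); Merging all regions: only the 10×24 cube at (10.5, 15) is present, so the union is just that shape — boundary = 68.00 mm. So its perimeter = 68.00 mm. Layer 10 (z = 1.5): the cone: at t=0.136 of its height the radius interpolates to r₁+(r₂−r₁)t = 3.364, giving a regular 24-gon of that circumradius (perimeter = 2·24·3.364·sin(180°/24) = 21.07 mm); the cube at (10.5, 15) does not reach this height (z outside [2, 21]); Combining (union): only the cone is present, so the union is just that shape — boundary = 21.07 mm. So its perimeter = 21.07 mm. Layer 126 is larger (68.00 vs 21.07 mm).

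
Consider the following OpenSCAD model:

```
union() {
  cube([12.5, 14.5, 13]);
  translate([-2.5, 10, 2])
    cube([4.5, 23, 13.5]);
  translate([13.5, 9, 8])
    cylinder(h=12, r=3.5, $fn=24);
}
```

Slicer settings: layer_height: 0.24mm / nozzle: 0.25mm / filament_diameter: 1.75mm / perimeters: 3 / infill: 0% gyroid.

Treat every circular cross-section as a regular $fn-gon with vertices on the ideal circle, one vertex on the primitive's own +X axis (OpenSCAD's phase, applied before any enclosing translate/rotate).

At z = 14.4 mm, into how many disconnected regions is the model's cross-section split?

At z = 14.4 mm: the cube does not reach this height (z outside [0, 13]); the 4.5×23 cube at (-2.5, 10) contributes its full rectangle; the r=3.5 cylinder at (13.5, 9) contributes a regular 24-gon of circumradius 3.5; Taking the union: the 2 present regions are separate (no shared area or edge), so areas and boundary lengths simply add and each stays a separate island — 2 connected regions. The result has 2 disconnected regions.

2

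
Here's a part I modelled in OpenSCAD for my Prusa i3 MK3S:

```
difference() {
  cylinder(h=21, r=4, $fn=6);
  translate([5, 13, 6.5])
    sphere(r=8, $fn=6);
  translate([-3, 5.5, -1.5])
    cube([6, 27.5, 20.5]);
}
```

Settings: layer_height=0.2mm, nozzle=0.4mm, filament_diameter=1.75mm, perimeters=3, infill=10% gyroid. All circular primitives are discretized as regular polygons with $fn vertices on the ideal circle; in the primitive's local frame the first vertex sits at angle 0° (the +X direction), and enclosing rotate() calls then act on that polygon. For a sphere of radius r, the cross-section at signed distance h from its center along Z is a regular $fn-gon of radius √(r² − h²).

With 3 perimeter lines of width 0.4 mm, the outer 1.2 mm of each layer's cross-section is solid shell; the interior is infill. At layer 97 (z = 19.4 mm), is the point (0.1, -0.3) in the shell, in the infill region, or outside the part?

infill

At z = 19.4 mm: the cylinder: section is a regular 6-gon, circumradius r=4; the sphere at (5, 13) is not intersected at this z (|z−center|=12.900 > r=8); the cube at (-3, 5.5) is absent (z outside [-1.5, 19]); Taking the first minus the rest: none of the subtracted shapes is present at this height, so the r=4 cylinder is unchanged — 1 connected region. Overall, the cross-section is a single solid region. The nearest boundary edge runs (-2.00, -3.46)→(2.00, -3.46); distance from the point to it = 3.16 mm. The point is inside the cross-section and 3.16 mm from the nearest boundary — more than the 1.2 mm shell width (3 × 0.4), so it's in the infill interior.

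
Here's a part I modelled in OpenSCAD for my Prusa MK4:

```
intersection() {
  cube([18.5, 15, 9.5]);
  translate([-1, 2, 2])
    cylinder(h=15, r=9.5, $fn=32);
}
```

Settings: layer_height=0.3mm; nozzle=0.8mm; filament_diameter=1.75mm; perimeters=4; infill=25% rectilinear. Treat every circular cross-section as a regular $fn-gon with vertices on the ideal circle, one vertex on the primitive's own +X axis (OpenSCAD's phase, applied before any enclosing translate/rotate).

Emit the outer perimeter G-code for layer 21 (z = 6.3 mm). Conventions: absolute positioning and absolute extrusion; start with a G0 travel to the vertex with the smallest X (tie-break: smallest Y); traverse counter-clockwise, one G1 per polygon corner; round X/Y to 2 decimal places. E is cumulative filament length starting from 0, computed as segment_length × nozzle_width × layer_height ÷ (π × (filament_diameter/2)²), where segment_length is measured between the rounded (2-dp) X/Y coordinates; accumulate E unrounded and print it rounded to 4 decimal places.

At z = 6.3 mm: the 18.5×15 cube contributes its full rectangle; the r=9.5 cylinder at (-1, 2) contributes a regular 32-gon of circumradius 9.5; After intersecting: the r=9.5 cylinder at (-1, 2) partially overlaps the 18.5×15 cube; clipping to the common part keeps 77.78 mm² — 1 connected region. The outline is a single polygon with 12 vertices. Extrusion per mm of travel: 0.8 × 0.3 / (π × 0.875²) = 0.099780. Accumulating E over each segment gives final E = 3.5506.

G0 X0.00 Y0.00 Z6.30
G1 X8.27 Y0.00 E0.8252
G1 X8.32 Y0.15 E0.8410
G1 X8.50 Y2.00 E1.0264
G1 X8.32 Y3.85 E1.2119
G1 X7.78 Y5.64 E1.3984
G1 X6.90 Y7.28 E1.5842
G1 X5.72 Y8.72 E1.7699
G1 X4.28 Y9.90 E1.9557
G1 X2.64 Y10.78 E2.1414
G1 X0.85 Y11.32 E2.3280
G1 X0.00 Y11.40 E2.4131
G1 X0.00 Y0.00 E3.5506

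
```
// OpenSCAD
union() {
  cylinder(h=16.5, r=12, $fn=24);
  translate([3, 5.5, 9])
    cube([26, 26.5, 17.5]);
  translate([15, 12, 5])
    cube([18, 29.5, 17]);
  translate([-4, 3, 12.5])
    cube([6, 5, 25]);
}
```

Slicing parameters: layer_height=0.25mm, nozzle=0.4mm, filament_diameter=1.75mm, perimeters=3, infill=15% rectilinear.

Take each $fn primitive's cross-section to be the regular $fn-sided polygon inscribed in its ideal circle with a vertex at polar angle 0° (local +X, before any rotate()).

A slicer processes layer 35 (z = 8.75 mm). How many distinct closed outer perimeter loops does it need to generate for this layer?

At z = 8.75 mm: the cylinder: section is a regular 24-gon, circumradius r=12; the cube at (3, 5.5) is not intersected at this z (z outside [9, 26.5]); the 18×29.5 cube at (15, 12) contributes its full rectangle; the cube at (-4, 3) is not intersected at this z (z outside [12.5, 37.5]); Taking the union: the 2 present regions are separate (no shared area or edge), so areas and boundary lengths simply add and each stays a separate island — 2 connected regions. The result has 2 disconnected regions.

2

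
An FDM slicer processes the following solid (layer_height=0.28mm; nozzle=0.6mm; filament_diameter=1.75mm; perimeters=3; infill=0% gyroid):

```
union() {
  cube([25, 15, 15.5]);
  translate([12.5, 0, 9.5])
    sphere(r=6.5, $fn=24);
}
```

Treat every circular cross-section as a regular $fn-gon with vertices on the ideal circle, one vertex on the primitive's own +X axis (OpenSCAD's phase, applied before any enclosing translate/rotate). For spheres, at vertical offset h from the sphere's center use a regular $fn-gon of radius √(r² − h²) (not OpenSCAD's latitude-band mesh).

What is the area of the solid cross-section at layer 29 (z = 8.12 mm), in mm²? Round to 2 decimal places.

At z = 8.12 mm: the cube (footprint 25×15) is included at this height (area 375.00 mm²); the sphere at (12.5, 0): section is a regular 24-gon, circumradius = √(r²−h²) = √(6.5²−1.38²) = 6.352 (area = (24/2)·6.352²·sin(360°/24) = 125.31 mm²); Merging all regions: the regions partially overlap — summed areas 500.31 mm² minus the doubly-counted overlap 62.65 mm² gives 437.65 mm² — area = 437.65 mm². Overall, the cross-section is a single solid region. Net area = 437.65 mm².

437.65 mm²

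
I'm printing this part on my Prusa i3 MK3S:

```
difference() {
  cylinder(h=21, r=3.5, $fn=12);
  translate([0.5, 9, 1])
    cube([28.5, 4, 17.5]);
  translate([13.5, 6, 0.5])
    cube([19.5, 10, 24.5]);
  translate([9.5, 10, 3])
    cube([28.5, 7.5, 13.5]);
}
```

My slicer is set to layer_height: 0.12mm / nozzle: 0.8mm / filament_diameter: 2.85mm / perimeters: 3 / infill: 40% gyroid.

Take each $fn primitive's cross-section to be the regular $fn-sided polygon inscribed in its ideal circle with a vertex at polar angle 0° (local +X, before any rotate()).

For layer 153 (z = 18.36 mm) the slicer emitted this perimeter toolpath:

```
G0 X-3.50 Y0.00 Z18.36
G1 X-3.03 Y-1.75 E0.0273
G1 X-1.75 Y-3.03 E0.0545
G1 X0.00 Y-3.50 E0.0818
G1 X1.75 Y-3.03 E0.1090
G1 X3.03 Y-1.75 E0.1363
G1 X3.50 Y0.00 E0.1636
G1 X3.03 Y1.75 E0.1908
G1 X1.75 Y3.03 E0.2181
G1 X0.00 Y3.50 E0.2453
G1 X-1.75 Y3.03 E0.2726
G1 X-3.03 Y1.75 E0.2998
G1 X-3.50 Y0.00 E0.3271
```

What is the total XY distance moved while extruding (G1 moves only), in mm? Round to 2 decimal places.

21.74 mm

Sum the Euclidean lengths of each G1 segment: total = 21.74 mm.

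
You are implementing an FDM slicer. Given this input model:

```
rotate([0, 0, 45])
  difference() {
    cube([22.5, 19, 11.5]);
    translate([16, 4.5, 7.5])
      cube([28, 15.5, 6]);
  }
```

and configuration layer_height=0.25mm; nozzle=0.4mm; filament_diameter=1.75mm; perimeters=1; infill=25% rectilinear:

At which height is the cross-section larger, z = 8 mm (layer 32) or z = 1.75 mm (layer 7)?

layer 7 (z = 1.75 mm)

Layer 32 (z = 8): the 22.5×19 cube contributes its full rectangle (area 427.50 mm²); the cube at (16, 4.5) is present — its section is the full 28×15.5 rectangle (area 434.00 mm²); Subtracting the remaining from the first: starting from the 22.5×19 cube (427.50 mm²), the 28×15.5 cube at (16, 4.5) partially overlaps it — only the 94.25 mm² overlap (of its 434.00 mm²) is removed, clipping the outline — area = 333.25 mm²; (whole slice rotated 45° about Z — lengths, areas and connectivity unchanged). So its area = 333.25 mm². Layer 7 (z = 1.75): the cube (footprint 22.5×19) is included at this height (area 427.50 mm²); the cube at (16, 4.5) does not reach this height (z outside [7.5, 13.5]); Subtracting the remaining from the first: none of the subtracted shapes is present at this height, so the 22.5×19 cube is unchanged — area = 427.50 mm²; (rotated 45° about Z; rotation is an isometry so areas/perimeters/island counts are preserved). So its area = 427.50 mm². Layer 7 is larger (427.50 vs 333.25 mm²).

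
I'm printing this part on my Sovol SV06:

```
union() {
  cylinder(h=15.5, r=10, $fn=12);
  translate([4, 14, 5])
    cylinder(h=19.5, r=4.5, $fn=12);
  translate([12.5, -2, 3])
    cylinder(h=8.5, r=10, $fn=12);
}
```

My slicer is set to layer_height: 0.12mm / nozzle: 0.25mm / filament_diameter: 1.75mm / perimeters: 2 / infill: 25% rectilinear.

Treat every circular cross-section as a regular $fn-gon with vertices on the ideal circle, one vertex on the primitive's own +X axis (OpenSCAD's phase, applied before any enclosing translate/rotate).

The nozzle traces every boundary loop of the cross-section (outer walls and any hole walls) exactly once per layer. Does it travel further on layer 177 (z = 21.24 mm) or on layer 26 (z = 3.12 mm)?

Layer 177 (z = 21.24): the cylinder is absent (z outside [0, 15.5]); the cylinder at (4, 14): section is a regular 12-gon, circumradius r=4.5 (perimeter = 2·12·4.500·sin(180°/12) = 27.95 mm); the cylinder at (12.5, -2) does not reach this height (z outside [3, 11.5]); Combining (union): only the r=4.5 cylinder at (4, 14) is present, so the union is just that shape — boundary = 27.95 mm. So its perimeter = 27.95 mm. Layer 26 (z = 3.12): the cylinder: section is a regular 12-gon, circumradius r=10 (perimeter = 2·12·10.000·sin(180°/12) = 62.12 mm); the cylinder at (4, 14) is absent (z outside [5, 24.5]); the r=10 cylinder at (12.5, -2) gives a regular 12-gon of circumradius 10 (constant along its height) (perimeter = 2·12·10.000·sin(180°/12) = 62.12 mm); Merging all regions: the regions partially overlap (shared area 71.22 mm²), so the edge portions inside another operand are dropped and the merged outline is re-measured after clipping — boundary = 89.89 mm. So its perimeter = 89.89 mm. Layer 26 is larger (89.89 vs 27.95 mm).

layer 26 (z = 3.12 mm)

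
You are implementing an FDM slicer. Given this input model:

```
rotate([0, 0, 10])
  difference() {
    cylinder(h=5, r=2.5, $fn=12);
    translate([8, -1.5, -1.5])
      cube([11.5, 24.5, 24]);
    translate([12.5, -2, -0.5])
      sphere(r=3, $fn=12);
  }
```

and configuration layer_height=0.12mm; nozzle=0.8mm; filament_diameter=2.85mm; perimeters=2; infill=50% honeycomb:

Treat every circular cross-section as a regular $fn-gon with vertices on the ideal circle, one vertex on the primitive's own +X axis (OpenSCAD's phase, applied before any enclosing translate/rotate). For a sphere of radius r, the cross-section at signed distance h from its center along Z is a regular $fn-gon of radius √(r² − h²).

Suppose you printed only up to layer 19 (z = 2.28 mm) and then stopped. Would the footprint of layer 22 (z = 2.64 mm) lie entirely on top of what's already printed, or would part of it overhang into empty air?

Compare the two slices. At z = 2.28: the r=2.5 cylinder contributes a regular 12-gon of circumradius 2.5 (area = (12/2)·2.500²·sin(360°/12) = 18.75 mm²); the 11.5×24.5 cube at (8, -1.5) contributes its full rectangle (area 281.75 mm²); the r=3 sphere at (12.5, -2) contributes a regular 12-gon of circumradius √(3²−2.78²) = 1.128 (area = (12/2)·1.128²·sin(360°/12) = 3.81 mm²); After the difference (first − rest): starting from the r=2.5 cylinder (18.75 mm²), the 11.5×24.5 cube at (8, -1.5) misses the remaining region (no effect); the r=3 sphere at (12.5, -2) misses the remaining region (no effect) — area = 18.75 mm²; (whole slice rotated 10° about Z — lengths, areas and connectivity unchanged). At z = 2.64: the r=2.5 cylinder gives a regular 12-gon of circumradius 2.5 (constant along its height) (area = (12/2)·2.500²·sin(360°/12) = 18.75 mm²); the cube at (8, -1.5) (footprint 11.5×24.5) is included at this height (area 281.75 mm²); the sphere at (12.5, -2) does not reach this height (|z−center|=3.140 > r=3); After the difference (first − rest): starting from the r=2.5 cylinder (18.75 mm²), the 11.5×24.5 cube at (8, -1.5) misses the remaining region (no effect) — area = 18.75 mm²; (whole slice rotated 10° about Z — lengths, areas and connectivity unchanged). Checking containment: the cross-section at z = 2.64 is a subset of the cross-section at z = 2.28.

entirely on top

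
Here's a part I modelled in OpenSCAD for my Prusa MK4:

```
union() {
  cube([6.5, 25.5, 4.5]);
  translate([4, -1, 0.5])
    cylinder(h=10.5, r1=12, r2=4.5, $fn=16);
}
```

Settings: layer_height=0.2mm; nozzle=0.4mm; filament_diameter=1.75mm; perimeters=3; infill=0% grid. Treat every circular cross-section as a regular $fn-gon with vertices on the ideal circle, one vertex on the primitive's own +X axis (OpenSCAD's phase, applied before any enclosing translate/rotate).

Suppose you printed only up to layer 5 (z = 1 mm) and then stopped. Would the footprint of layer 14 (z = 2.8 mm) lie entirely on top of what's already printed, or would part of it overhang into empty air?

entirely on top

Compare the two slices. At z = 1: the cube (footprint 6.5×25.5) is included at this height (area 165.75 mm²); the cone at (4, -1) contributes a regular 16-gon of circumradius 11.643 (interpolated between r1=12 and r2=4.5 at t=0.048) (area = (16/2)·11.643²·sin(360°/16) = 415.00 mm²); Merging all regions: the regions partially overlap — summed areas 580.75 mm² minus the doubly-counted overlap 66.97 mm² gives 513.78 mm² — area = 513.78 mm². At z = 2.8: the 6.5×25.5 cube contributes its full rectangle (area 165.75 mm²); the cone at (4, -1): at t=0.219 of its height the radius interpolates to r₁+(r₂−r₁)t = 10.357, giving a regular 16-gon of that circumradius (area = (16/2)·10.357²·sin(360°/16) = 328.40 mm²); Combining (union): the regions partially overlap — summed areas 494.15 mm² minus the doubly-counted overlap 58.61 mm² gives 435.55 mm² — area = 435.55 mm². Checking containment: the cross-section at z = 2.8 is a subset of the cross-section at z = 1.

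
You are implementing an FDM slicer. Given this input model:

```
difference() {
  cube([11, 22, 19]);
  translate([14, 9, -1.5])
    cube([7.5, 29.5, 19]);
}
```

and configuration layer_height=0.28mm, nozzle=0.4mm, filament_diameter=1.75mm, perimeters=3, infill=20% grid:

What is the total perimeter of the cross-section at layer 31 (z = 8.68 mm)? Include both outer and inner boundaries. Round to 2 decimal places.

66.00 mm

At z = 8.68 mm: the cube (footprint 11×22) is included at this height (perimeter 66.00 mm); the cube at (14, 9) (footprint 7.5×29.5) is included at this height (perimeter 74.00 mm); Taking the first minus the rest: starting from the 11×22 cube, the 7.5×29.5 cube at (14, 9) misses the remaining region (no effect) — boundary = 66.00 mm. Overall, the cross-section is a single solid region. Total boundary length (outer) = 66.00 mm.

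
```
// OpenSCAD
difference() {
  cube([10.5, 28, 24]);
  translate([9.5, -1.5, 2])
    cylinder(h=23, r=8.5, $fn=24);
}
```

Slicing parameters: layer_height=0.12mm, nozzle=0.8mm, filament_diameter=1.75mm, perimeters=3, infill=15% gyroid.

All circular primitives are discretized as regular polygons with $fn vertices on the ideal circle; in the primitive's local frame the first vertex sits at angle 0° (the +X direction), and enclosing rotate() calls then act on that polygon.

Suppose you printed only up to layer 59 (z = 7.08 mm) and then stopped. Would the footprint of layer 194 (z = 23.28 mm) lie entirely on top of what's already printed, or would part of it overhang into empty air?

Compare the two slices. At z = 7.08: the cube is present — its section is the full 10.5×28 rectangle (area 294.00 mm²); the r=8.5 cylinder at (9.5, -1.5) gives a regular 24-gon of circumradius 8.5 (constant along its height) (area = (24/2)·8.500²·sin(360°/24) = 224.40 mm²); Taking the first minus the rest: starting from the 10.5×28 cube (294.00 mm²), the r=8.5 cylinder at (9.5, -1.5) partially overlaps it — only the 50.43 mm² overlap (of its 224.40 mm²) is removed, clipping the outline — area = 243.57 mm². At z = 23.28: the cube (footprint 10.5×28) is included at this height (area 294.00 mm²); the r=8.5 cylinder at (9.5, -1.5) contributes a regular 24-gon of circumradius 8.5 (area = (24/2)·8.500²·sin(360°/24) = 224.40 mm²); Taking the first minus the rest: starting from the 10.5×28 cube (294.00 mm²), the r=8.5 cylinder at (9.5, -1.5) partially overlaps it — only the 50.43 mm² overlap (of its 224.40 mm²) is removed, clipping the outline — area = 243.57 mm². Checking containment: the cross-section at z = 23.28 is a subset of the cross-section at z = 7.08.

entirely on top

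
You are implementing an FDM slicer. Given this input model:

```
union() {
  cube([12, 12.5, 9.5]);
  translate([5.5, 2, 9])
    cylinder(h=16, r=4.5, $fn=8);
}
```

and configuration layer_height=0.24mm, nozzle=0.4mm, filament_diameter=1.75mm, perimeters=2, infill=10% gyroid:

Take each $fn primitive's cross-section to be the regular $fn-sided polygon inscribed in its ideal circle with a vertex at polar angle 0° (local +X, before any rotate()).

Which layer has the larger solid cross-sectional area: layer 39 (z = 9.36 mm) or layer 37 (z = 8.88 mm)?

Layer 39 (z = 9.36): the cube (footprint 12×12.5) is included at this height (area 150.00 mm²); the r=4.5 cylinder at (5.5, 2) contributes a regular 8-gon of circumradius 4.5 (area = (8/2)·4.500²·sin(360°/8) = 57.28 mm²); Taking the union: the regions partially overlap — summed areas 207.28 mm² minus the doubly-counted overlap 44.98 mm² gives 162.29 mm² — area = 162.29 mm². So its area = 162.29 mm². Layer 37 (z = 8.88): the 12×12.5 cube contributes its full rectangle (area 150.00 mm²); the cylinder at (5.5, 2) is not intersected at this z (z outside [9, 25]); Merging all regions: only the 12×12.5 cube is present, so the union is just that shape — area = 150.00 mm². So its area = 150.00 mm². Layer 39 is larger (162.29 vs 150.00 mm²).

layer 39 (z = 9.36 mm)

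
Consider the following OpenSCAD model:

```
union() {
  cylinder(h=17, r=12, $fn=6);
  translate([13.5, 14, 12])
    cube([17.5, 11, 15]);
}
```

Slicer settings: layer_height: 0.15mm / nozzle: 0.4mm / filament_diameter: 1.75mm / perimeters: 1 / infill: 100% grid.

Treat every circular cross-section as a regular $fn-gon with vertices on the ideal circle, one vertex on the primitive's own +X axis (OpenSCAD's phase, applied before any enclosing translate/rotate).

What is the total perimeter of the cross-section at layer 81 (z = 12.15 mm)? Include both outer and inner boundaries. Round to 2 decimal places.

129.00 mm

At z = 12.15 mm: the cylinder: section is a regular 6-gon, circumradius r=12 (perimeter = 2·6·12.000·sin(180°/6) = 72.00 mm); the cube at (13.5, 14) is present — its section is the full 17.5×11 rectangle (perimeter 57.00 mm); Combining (union): the 2 present regions are separate (no shared area or edge), so areas and boundary lengths simply add and each stays a separate island — boundary = 129.00 mm. Overall, the cross-section has 2 separate islands. Total boundary length (outer) = 129.00 mm.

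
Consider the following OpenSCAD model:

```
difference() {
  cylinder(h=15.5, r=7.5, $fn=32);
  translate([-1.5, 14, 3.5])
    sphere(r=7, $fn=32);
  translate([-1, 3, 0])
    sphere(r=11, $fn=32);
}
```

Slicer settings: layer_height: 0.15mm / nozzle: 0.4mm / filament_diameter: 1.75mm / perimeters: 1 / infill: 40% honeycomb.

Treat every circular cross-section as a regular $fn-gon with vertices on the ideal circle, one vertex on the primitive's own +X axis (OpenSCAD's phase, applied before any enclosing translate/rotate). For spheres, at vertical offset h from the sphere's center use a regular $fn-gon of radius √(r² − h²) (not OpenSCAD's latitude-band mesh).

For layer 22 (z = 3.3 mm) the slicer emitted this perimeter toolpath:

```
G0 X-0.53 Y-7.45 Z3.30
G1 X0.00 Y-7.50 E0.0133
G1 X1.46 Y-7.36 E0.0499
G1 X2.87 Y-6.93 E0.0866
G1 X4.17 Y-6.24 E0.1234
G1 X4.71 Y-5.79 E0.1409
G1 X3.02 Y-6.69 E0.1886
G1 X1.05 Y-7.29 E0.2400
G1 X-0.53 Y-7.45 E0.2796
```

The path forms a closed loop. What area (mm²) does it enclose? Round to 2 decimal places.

0.73 mm²

Apply the shoelace formula to the sequence of (X, Y) vertices; enclosed area = 0.73 mm².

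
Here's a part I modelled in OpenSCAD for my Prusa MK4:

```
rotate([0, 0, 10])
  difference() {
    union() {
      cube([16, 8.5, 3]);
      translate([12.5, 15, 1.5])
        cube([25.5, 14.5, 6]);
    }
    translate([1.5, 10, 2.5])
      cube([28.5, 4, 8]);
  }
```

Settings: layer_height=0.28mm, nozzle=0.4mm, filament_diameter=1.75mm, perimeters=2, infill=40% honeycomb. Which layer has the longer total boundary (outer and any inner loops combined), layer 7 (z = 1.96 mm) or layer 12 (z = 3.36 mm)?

Layer 7 (z = 1.96): the cube (footprint 16×8.5) is included at this height (perimeter 49.00 mm); the cube at (12.5, 15) is present — its section is the full 25.5×14.5 rectangle (perimeter 80.00 mm); Merging all regions: the 2 present regions are separate (no shared area or edge), so areas and boundary lengths simply add and each stays a separate island — boundary = 129.00 mm; the cube at (1.5, 10) is not intersected at this z (z outside [2.5, 10.5]); Subtracting the remaining from the first: none of the subtracted shapes is present at this height, so that combined region is unchanged — boundary = 129.00 mm; (rotated 10° about Z; rotation is an isometry so areas/perimeters/island counts are preserved). So its perimeter = 129.00 mm. Layer 12 (z = 3.36): the cube is absent (z outside [0, 3]); the cube at (12.5, 15) (footprint 25.5×14.5) is included at this height (perimeter 80.00 mm); Merging all regions: only the 25.5×14.5 cube at (12.5, 15) is present, so the union is just that shape — boundary = 80.00 mm; the 28.5×4 cube at (1.5, 10) contributes its full rectangle (perimeter 65.00 mm); After the difference (first − rest): starting from that combined region, the 28.5×4 cube at (1.5, 10) misses the remaining region (no effect) — boundary = 80.00 mm; (rotated 10° about Z; rotation is an isometry so areas/perimeters/island counts are preserved). So its perimeter = 80.00 mm. Layer 7 is larger (129.00 vs 80.00 mm).

layer 7 (z = 1.96 mm)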